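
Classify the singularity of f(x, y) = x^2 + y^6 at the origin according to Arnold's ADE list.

A_5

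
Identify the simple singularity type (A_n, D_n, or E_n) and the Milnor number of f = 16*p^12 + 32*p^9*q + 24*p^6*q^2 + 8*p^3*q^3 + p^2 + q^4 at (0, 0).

Type A3, Milnor number mu = 3.

The Hessian of f at 0 is [[2, 0], [0, 0]] with rank 1, so corank 1. A Groebner basis of the Jacobian ideal J(f) in C{p,q} is {q^3, p}; counting standard monomials gives mu = 3. Corank 1: A-series; mu = 3 gives A_3.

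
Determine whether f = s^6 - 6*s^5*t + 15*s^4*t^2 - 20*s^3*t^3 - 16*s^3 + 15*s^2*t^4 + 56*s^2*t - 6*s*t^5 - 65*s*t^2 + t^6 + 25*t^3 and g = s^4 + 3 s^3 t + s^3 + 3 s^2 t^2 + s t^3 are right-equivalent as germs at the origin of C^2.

No.

The Hessian of f at 0 has rank 0. Corank 2; j^3 = -(s - t)*(4*s - 5*t)^2 has shape L^2 M (L != M), so D-series; mu = 7 gives D_7. The Hessian of g at 0 has rank 0. Corank 2; j^3 = s^3 is a perfect cube, so E-series; the 4-jet and mu = 7 give E_7. f is D_7 but g is E_7, hence not right-equivalent.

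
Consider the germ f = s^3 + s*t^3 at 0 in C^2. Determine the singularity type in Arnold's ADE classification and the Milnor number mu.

The Hessian of f at 0 has rank 0. Corank 2; j^3 = s^3 is a perfect cube, so E-series; the 4-jet and mu = 7 give E_7.

Type E_{7}, Milnor number mu = 7.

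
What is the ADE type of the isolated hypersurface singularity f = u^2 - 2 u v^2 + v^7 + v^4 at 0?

A_{6}

The Hessian of f at 0 has rank 1. Corank 1: A-series; mu = 6 gives A_6.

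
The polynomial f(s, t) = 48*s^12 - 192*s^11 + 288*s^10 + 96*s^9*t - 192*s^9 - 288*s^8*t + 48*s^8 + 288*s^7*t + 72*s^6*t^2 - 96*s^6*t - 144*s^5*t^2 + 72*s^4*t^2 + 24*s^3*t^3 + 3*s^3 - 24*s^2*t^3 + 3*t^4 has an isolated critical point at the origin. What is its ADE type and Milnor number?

Type E_{6}, Milnor number mu = 6.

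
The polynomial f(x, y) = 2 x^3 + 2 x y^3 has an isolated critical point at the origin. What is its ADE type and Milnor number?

Type E_7, Milnor number mu = 7.

The Hessian of f at 0 is [[0, 0], [0, 0]] with rank 0, so corank 2. A Groebner basis of the Jacobian ideal J(f) in C{x,y} is {x^3, x*y^2, 3*x^2 + y^3}; counting standard monomials gives mu = 7. Corank 2; j^3 = 2*x^3 is a perfect cube, so E-series; the 4-jet and mu = 7 give E_7.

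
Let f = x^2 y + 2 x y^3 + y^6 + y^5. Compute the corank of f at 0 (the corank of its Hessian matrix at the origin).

2

Hessian at 0 has rank 0.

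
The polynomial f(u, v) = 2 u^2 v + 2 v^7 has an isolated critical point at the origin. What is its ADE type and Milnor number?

Type D8, Milnor number mu = 8.

The Hessian of f at 0 has rank 0. Corank 2; j^3 = 2*u^2*v has shape L^2 M (L != M), so D-series; mu = 8 gives D_8.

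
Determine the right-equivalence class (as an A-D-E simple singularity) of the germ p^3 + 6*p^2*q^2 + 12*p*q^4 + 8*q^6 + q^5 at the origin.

E_8

The Hessian of f at 0 has rank 0. Corank 2; j^3 = p^3 is a perfect cube, so E-series; the 5-jet and mu = 8 give E_8.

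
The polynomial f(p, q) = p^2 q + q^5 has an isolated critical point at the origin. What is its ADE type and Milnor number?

The Hessian of f at 0 has rank 0. Corank 2; j^3 = p^2*q has shape L^2 M (L != M), so D-series; mu = 6 gives D_6.

Type D_{6}, Milnor number mu = 6.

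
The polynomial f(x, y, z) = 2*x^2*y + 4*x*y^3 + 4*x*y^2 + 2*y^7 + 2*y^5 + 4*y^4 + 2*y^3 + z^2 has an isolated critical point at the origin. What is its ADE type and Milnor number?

Type D_8, Milnor number mu = 8.

The Hessian of f at 0 has rank 1. Corank 2; j^3 = 2*y*(x + y)^2 has shape L^2 M (L != M), so D-series; mu = 8 gives D_8.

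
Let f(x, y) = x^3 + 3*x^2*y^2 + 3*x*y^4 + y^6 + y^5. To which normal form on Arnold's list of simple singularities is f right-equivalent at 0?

The Hessian of f at 0 is [[0, 0], [0, 0]] with rank 0, so corank 2. A Groebner basis of the Jacobian ideal J(f) in C{x,y} is {y^4, x^3, x^2/2 + x*y^2}; counting standard monomials gives mu = 8. Corank 2; j^3 = x^3 is a perfect cube, so E-series; the 5-jet and mu = 8 give E_8.

E_{8}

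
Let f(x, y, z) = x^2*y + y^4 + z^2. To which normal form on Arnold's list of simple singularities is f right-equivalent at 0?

D_{5}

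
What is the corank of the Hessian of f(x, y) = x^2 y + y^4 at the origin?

2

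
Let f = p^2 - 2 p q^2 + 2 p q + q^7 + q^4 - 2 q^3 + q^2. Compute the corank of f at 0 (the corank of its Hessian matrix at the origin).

Hessian at 0 has rank 1.

1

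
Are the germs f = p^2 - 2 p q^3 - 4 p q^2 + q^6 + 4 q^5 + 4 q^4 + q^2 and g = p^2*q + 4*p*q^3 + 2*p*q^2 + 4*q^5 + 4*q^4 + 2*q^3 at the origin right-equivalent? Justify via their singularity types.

No.

The Hessian of f at 0 has rank 2. Corank 0: nondegenerate Morse point, so A_1. The Hessian of g at 0 has rank 0. Corank 2; j^3 = q*(p^2 + 2*p*q + 2*q^2) splits into three distinct lines over C (the quadratic factor has nonzero discriminant), so D_4. f is A_1 but g is D_4, hence not right-equivalent.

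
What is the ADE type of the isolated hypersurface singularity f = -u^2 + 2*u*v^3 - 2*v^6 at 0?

The Hessian of f at 0 is [[-2, 0], [0, 0]] with rank 1, so corank 1. A Groebner basis of the Jacobian ideal J(f) in C{u,v} is {u*v^2, -u + v^3, u^2}; counting standard monomials gives mu = 5. Corank 1: A-series; mu = 5 gives A_5.

A_5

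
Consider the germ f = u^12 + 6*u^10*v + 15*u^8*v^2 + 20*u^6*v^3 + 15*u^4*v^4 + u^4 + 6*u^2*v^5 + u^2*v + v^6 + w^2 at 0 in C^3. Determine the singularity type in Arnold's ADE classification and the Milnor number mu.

The Hessian of f at 0 has rank 1. Corank 2; j^3 = u^2*v has shape L^2 M (L != M), so D-series; mu = 7 gives D_7.

Type D_7, Milnor number mu = 7.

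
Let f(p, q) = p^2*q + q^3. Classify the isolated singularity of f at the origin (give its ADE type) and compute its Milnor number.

The Hessian of f at 0 has rank 0. Corank 2; j^3 = q*(p^2 + q^2) splits into three distinct lines over C (the quadratic factor has nonzero discriminant), so D_4.

Type D4, Milnor number mu = 4.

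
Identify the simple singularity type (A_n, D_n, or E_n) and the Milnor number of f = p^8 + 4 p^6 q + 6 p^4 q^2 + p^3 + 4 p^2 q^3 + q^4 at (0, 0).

Type E6, Milnor number mu = 6.

The Hessian of f at 0 has rank 0. Corank 2; j^3 = p^3 is a perfect cube, so E-series; the 4-jet and mu = 6 give E_6.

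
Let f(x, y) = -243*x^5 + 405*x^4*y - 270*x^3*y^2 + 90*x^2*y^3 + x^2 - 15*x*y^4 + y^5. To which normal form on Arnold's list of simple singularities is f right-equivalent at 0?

The Hessian of f at 0 has rank 1. Corank 1: A-series; mu = 4 gives A_4.

A_4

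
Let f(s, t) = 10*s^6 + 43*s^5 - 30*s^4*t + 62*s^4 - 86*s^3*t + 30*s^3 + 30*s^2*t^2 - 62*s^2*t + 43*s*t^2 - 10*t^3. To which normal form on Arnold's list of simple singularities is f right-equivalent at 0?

The Hessian of f at 0 is [[0, 0], [0, 0]] with rank 0, so corank 2. A Groebner basis of the Jacobian ideal J(f) in C{s,t} is {t^3, s^2 - 11*t^2/26, s*t - 17*t^2/26}; counting standard monomials gives mu = 4. Corank 2; j^3 = (3*s - 2*t)*(10*s^2 - 14*s*t + 5*t^2) splits into three distinct lines over C (the quadratic factor has nonzero discriminant), so D_4.

D_{4}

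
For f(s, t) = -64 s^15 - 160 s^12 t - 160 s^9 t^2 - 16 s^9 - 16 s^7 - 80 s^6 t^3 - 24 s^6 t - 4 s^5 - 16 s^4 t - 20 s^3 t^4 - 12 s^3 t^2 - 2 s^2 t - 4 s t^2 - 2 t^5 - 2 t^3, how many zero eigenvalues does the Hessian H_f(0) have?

2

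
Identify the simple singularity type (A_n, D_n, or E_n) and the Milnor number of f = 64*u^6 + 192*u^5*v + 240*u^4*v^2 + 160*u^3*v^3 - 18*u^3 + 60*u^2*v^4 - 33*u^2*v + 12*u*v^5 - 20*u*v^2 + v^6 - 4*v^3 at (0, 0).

Type D_{7}, Milnor number mu = 7.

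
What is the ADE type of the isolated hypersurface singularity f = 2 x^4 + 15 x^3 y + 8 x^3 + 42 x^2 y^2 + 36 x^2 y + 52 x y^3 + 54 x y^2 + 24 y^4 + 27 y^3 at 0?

The Hessian of f at 0 has rank 0. Corank 2; j^3 = (2*x + 3*y)^3 is a perfect cube, so E-series; the 4-jet and mu = 7 give E_7.

E_7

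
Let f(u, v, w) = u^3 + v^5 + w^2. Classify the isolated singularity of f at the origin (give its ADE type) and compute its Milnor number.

Type E_{8}, Milnor number mu = 8.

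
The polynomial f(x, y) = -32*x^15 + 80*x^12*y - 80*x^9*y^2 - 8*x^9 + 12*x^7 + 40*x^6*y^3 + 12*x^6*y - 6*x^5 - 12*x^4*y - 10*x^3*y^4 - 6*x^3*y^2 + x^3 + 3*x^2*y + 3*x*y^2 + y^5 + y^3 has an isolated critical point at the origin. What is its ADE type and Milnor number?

The Hessian of f at 0 has rank 0. Corank 2; j^3 = (x + y)^3 is a perfect cube, so E-series; the 5-jet and mu = 8 give E_8.

Type E_{8}, Milnor number mu = 8.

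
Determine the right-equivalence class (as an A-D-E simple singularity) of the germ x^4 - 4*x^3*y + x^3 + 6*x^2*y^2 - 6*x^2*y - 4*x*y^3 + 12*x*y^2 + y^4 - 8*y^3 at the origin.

The Hessian of f at 0 is [[0, 0], [0, 0]] with rank 0, so corank 2. A Groebner basis of the Jacobian ideal J(f) in C{x,y} is {y^4, x*y^2 - 5*y^3/3, x^2 - 4*x*y + 4*y^2}; counting standard monomials gives mu = 6. Corank 2; j^3 = (x - 2*y)^3 is a perfect cube, so E-series; the 4-jet and mu = 6 give E_6.

E_{6}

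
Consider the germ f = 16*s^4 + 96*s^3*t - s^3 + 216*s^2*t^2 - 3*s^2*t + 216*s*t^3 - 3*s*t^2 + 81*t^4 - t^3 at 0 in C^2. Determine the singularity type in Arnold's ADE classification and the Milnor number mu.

The Hessian of f at 0 has rank 0. Corank 2; j^3 = -(s + t)^3 is a perfect cube, so E-series; the 4-jet and mu = 6 give E_6.

Type E_{6}, Milnor number mu = 6.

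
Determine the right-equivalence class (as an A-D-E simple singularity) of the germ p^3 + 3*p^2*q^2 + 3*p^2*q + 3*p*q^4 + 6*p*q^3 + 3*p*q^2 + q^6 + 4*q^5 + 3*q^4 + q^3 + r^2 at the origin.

E_8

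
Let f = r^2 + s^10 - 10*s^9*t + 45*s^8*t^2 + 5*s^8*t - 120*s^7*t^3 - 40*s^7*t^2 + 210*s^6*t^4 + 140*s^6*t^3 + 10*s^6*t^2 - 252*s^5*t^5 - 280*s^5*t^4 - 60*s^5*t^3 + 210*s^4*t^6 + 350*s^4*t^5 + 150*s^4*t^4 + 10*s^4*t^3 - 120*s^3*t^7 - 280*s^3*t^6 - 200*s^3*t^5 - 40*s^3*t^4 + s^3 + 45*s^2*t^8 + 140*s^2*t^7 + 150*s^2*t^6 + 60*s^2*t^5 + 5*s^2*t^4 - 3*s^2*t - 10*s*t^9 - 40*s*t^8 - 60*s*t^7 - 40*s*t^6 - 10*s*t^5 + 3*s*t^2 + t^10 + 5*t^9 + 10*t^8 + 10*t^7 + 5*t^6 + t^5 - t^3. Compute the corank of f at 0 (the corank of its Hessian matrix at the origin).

The Hessian at 0 is [[0, 0, 0], [0, 0, 0], [0, 0, 2]] of rank 1; hence corank 2.

2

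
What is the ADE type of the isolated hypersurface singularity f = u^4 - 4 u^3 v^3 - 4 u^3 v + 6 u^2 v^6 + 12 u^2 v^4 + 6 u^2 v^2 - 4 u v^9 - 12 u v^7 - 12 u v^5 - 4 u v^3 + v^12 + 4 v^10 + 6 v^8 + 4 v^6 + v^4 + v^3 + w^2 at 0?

E_{6}

The Hessian of f at 0 has rank 1. Corank 2; j^3 = v^3 is a perfect cube, so E-series; the 4-jet and mu = 6 give E_6.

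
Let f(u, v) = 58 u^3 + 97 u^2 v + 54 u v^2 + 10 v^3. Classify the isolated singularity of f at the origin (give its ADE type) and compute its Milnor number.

Type D4, Milnor number mu = 4.

The Hessian of f at 0 has rank 0. Corank 2; j^3 = (2*u + v)*(29*u^2 + 34*u*v + 10*v^2) splits into three distinct lines over C (the quadratic factor has nonzero discriminant), so D_4.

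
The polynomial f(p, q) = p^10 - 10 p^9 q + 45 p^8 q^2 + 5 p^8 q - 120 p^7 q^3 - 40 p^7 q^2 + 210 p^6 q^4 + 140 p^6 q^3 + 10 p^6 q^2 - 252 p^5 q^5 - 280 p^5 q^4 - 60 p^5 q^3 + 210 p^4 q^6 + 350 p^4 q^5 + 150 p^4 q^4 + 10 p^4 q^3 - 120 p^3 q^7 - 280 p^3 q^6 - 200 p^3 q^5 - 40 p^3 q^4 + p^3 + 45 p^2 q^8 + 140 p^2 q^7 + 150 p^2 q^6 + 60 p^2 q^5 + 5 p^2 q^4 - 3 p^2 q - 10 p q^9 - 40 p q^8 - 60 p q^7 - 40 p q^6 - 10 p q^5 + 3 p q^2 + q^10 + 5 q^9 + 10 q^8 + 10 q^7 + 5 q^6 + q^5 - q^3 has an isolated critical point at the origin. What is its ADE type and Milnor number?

The Hessian of f at 0 has rank 0. Corank 2; j^3 = (p - q)^3 is a perfect cube, so E-series; the 5-jet and mu = 8 give E_8.

Type E_{8}, Milnor number mu = 8.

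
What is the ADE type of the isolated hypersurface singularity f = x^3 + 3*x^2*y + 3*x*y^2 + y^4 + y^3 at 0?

E6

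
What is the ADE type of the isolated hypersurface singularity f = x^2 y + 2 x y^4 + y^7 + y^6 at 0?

D_7

The Hessian of f at 0 is [[0, 0], [0, 0]] with rank 0, so corank 2. A Groebner basis of the Jacobian ideal J(f) in C{x,y} is {x*y + y^4, x^3, x^2*y, -x^2/6 + x*y^2}; counting standard monomials gives mu = 7. Corank 2; j^3 = x^2*y has shape L^2 M (L != M), so D-series; mu = 7 gives D_7.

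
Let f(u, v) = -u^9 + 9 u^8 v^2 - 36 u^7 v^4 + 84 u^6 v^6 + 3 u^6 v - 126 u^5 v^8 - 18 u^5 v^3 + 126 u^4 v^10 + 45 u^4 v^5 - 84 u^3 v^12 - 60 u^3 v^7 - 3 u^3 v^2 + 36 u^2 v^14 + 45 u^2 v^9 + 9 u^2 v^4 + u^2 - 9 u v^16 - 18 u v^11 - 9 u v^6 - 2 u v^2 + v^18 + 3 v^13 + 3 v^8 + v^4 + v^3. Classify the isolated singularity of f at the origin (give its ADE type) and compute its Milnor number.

The Hessian of f at 0 has rank 1. Corank 1: A-series; mu = 2 gives A_2.

Type A_{2}, Milnor number mu = 2.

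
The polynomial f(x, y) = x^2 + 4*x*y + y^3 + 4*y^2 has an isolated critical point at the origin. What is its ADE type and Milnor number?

Type A2, Milnor number mu = 2.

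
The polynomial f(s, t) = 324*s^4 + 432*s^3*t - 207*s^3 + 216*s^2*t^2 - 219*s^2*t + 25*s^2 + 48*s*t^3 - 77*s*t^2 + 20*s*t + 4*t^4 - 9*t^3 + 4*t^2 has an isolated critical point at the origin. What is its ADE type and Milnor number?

The Hessian of f at 0 has rank 1. Corank 1: A-series; mu = 2 gives A_2.

Type A_{2}, Milnor number mu = 2.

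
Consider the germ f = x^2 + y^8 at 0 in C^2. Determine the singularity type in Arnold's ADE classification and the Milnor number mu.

Type A7, Milnor number mu = 7.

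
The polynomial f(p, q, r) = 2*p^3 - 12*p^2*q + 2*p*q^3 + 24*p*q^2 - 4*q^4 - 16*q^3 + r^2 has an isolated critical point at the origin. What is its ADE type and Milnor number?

The Hessian of f at 0 has rank 1. Corank 2; j^3 = 2*(p - 2*q)^3 is a perfect cube, so E-series; the 4-jet and mu = 7 give E_7.

Type E_{7}, Milnor number mu = 7.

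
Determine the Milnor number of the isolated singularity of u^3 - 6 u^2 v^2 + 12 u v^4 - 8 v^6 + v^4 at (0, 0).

The Hessian of f at 0 has rank 0. Corank 2; j^3 = u^3 is a perfect cube, so E-series; the 4-jet and mu = 6 give E_6.

6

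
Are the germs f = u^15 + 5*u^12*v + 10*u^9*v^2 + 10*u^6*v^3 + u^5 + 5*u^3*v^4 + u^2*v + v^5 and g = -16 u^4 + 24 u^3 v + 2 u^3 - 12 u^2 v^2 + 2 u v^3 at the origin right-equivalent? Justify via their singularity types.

The Hessian of f at 0 has rank 0. Corank 2; j^3 = u^2*v has shape L^2 M (L != M), so D-series; mu = 6 gives D_6. The Hessian of g at 0 has rank 0. Corank 2; j^3 = 2*u^3 is a perfect cube, so E-series; the 4-jet and mu = 7 give E_7. f is D_6 but g is E_7, hence not right-equivalent.

No.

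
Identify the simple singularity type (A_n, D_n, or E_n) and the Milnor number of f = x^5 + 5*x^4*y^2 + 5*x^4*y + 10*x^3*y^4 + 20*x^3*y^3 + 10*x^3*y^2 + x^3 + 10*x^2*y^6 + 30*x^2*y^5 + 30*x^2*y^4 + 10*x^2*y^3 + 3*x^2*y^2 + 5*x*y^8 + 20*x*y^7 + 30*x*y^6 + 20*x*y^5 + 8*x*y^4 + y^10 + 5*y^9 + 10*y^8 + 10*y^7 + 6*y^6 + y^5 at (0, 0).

The Hessian of f at 0 is [[0, 0], [0, 0]] with rank 0, so corank 2. A Groebner basis of the Jacobian ideal J(f) in C{x,y} is {-x^2/4 + x*y^3 - x*y^2/2, x^2 + 2*x*y^2 + y^4, x^3, x^2*y + x^2/2 + x*y^2}; counting standard monomials gives mu = 8. Corank 2; j^3 = x^3 is a perfect cube, so E-series; the 5-jet and mu = 8 give E_8.

Type E8, Milnor number mu = 8.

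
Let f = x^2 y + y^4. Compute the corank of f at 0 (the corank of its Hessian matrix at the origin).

2

Hessian at 0 has rank 0.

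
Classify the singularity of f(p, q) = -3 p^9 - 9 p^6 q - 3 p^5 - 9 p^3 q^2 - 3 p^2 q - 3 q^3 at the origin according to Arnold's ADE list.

D_{4}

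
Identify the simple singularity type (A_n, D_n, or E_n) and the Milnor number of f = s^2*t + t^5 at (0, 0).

Type D6, Milnor number mu = 6.

The Hessian of f at 0 is [[0, 0], [0, 0]] with rank 0, so corank 2. A Groebner basis of the Jacobian ideal J(f) in C{s,t} is {s^2/5 + t^4, s^3, s*t}; counting standard monomials gives mu = 6. Corank 2; j^3 = s^2*t has shape L^2 M (L != M), so D-series; mu = 6 gives D_6.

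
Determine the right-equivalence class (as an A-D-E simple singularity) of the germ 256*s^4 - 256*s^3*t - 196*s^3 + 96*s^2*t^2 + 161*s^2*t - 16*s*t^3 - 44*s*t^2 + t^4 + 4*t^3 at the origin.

The Hessian of f at 0 has rank 0. Corank 2; j^3 = -(4*s - t)*(7*s - 2*t)^2 has shape L^2 M (L != M), so D-series; mu = 5 gives D_5.

D5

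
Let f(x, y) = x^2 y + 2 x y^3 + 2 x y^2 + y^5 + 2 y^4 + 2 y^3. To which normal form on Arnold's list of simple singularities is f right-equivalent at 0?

D_{4}

The Hessian of f at 0 has rank 0. Corank 2; j^3 = y*(x^2 + 2*x*y + 2*y^2) splits into three distinct lines over C (the quadratic factor has nonzero discriminant), so D_4.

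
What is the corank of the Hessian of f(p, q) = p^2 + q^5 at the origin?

1

The Hessian at 0 is [[2, 0], [0, 0]] of rank 1; hence corank 1.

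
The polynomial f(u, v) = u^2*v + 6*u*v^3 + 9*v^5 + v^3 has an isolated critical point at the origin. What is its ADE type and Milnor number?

Type D_4, Milnor number mu = 4.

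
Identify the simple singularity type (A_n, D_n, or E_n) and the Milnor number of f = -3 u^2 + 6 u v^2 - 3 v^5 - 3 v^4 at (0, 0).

The Hessian of f at 0 has rank 1. Corank 1: A-series; mu = 4 gives A_4.

Type A_4, Milnor number mu = 4.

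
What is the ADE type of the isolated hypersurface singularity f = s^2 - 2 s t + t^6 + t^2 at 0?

A5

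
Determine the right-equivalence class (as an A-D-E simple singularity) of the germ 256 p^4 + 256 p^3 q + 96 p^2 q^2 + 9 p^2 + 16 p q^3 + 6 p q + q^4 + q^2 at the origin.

The Hessian of f at 0 is [[18, 6], [6, 2]] with rank 1, so corank 1. A Groebner basis of the Jacobian ideal J(f) in C{p,q} is {q^3, p + q/3}; counting standard monomials gives mu = 3. Corank 1: A-series; mu = 3 gives A_3.

A_3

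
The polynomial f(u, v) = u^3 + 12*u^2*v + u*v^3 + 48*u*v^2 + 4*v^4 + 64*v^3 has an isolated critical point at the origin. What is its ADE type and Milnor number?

The Hessian of f at 0 has rank 0. Corank 2; j^3 = (u + 4*v)^3 is a perfect cube, so E-series; the 4-jet and mu = 7 give E_7.

Type E_7, Milnor number mu = 7.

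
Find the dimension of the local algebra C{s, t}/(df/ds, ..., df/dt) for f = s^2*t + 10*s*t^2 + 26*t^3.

The Hessian of f at 0 is [[0, 0], [0, 0]] with rank 0, so corank 2. A Groebner basis of the Jacobian ideal J(f) in C{s,t} is {t^3, s^2 - 22*t^2, s*t + 5*t^2}; counting standard monomials gives mu = 4. Corank 2; j^3 = t*(s^2 + 10*s*t + 26*t^2) splits into three distinct lines over C (the quadratic factor has nonzero discriminant), so D_4.

4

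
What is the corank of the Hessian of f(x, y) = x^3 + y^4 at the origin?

The Hessian at 0 is [[0, 0], [0, 0]] of rank 0; hence corank 2.

2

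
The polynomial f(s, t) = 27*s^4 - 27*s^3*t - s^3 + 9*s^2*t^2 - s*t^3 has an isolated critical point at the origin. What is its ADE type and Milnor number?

Type E_{7}, Milnor number mu = 7.

The Hessian of f at 0 is [[0, 0], [0, 0]] with rank 0, so corank 2. A Groebner basis of the Jacobian ideal J(f) in C{s,t} is {s^2/3 + t^4 + t^3/9, s^3, s^2*t - s^2/9 - t^3/27, -2*s^2/3 + s*t^2 - 2*t^3/9}; counting standard monomials gives mu = 7. Corank 2; j^3 = -s^3 is a perfect cube, so E-series; the 4-jet and mu = 7 give E_7.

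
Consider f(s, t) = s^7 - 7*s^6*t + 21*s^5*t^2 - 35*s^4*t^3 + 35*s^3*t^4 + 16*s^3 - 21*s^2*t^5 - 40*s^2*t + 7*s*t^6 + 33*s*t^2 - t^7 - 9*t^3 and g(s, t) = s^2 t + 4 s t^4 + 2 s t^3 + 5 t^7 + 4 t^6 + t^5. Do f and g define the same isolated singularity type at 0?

The Hessian of f at 0 has rank 0. Corank 2; j^3 = (s - t)*(4*s - 3*t)^2 has shape L^2 M (L != M), so D-series; mu = 8 gives D_8. The Hessian of g at 0 has rank 0. Corank 2; j^3 = s^2*t has shape L^2 M (L != M), so D-series; mu = 8 gives D_8. Both have type D_8, hence right-equivalent.

Yes.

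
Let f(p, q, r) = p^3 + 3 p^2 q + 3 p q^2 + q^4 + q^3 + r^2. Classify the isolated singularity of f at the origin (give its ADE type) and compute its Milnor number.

Type E_{6}, Milnor number mu = 6.

The Hessian of f at 0 has rank 1. Corank 2; j^3 = (p + q)^3 is a perfect cube, so E-series; the 4-jet and mu = 6 give E_6.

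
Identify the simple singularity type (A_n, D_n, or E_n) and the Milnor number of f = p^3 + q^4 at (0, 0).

Type E_6, Milnor number mu = 6.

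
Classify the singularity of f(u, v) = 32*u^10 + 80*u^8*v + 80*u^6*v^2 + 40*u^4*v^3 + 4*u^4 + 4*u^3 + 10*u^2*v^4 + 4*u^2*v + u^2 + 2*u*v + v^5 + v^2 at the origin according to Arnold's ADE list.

A4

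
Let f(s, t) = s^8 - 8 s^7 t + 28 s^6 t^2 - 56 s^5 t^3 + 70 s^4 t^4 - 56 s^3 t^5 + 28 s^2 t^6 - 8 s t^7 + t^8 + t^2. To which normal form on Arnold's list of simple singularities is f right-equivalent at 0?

The Hessian of f at 0 is [[0, 0], [0, 2]] with rank 1, so corank 1. A Groebner basis of the Jacobian ideal J(f) in C{s,t} is {s^7, t}; counting standard monomials gives mu = 7. Corank 1: A-series; mu = 7 gives A_7.

A_7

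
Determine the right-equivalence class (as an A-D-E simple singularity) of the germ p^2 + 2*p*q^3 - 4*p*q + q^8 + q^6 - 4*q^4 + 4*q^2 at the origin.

The Hessian of f at 0 has rank 1. Corank 1: A-series; mu = 7 gives A_7.

A7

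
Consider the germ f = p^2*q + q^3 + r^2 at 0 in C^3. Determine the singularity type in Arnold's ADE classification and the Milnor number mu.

Type D4, Milnor number mu = 4.

The Hessian of f at 0 is [[0, 0, 0], [0, 0, 0], [0, 0, 2]] with rank 1, so corank 2. A Groebner basis of the Jacobian ideal J(f) in C{p,q,r} is {q^3, p^2 + 3*q^2, p*q, r}; counting standard monomials gives mu = 4. Corank 2; j^3 = q*(p^2 + q^2) splits into three distinct lines over C (the quadratic factor has nonzero discriminant), so D_4.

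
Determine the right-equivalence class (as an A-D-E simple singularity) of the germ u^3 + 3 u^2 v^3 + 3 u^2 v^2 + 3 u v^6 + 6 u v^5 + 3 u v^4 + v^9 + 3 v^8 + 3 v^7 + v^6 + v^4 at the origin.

E_{6}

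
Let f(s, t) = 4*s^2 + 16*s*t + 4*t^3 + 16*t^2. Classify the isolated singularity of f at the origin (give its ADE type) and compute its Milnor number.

Type A2, Milnor number mu = 2.

The Hessian of f at 0 has rank 1. Corank 1: A-series; mu = 2 gives A_2.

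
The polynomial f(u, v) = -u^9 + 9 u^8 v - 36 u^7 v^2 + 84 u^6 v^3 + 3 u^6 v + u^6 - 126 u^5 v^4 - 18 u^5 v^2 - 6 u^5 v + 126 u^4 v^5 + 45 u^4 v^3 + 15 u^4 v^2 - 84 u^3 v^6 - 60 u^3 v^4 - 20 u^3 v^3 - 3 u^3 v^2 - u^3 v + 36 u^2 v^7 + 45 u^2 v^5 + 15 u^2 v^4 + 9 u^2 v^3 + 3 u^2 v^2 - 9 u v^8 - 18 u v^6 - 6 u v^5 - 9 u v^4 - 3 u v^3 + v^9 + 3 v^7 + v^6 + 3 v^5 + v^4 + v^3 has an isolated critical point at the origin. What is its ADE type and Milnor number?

Type E_7, Milnor number mu = 7.

The Hessian of f at 0 has rank 0. Corank 2; j^3 = v^3 is a perfect cube, so E-series; the 4-jet and mu = 7 give E_7.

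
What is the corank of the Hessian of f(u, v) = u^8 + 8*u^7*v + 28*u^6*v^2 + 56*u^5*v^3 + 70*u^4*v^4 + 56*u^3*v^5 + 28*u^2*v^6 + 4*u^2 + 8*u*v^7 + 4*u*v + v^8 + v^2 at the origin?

1

The Hessian at 0 is [[8, 4], [4, 2]] of rank 1; hence corank 1.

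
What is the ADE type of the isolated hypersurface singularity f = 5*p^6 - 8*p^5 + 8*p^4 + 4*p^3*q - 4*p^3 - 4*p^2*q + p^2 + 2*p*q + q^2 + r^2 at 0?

A_5

The Hessian of f at 0 is [[2, 2, 0], [2, 2, 0], [0, 0, 2]] with rank 2, so corank 1. A Groebner basis of the Jacobian ideal J(f) in C{p,q,r} is {p*q^2 + 2*p*q + p/2 + q^2 + q/2, -5*p*q - 3*p/2 + q^3 - 2*q^2 - 3*q/2, p^2 - 4*p*q - 2*p - q^2 - 2*q, r}; counting standard monomials gives mu = 5. Corank 1: A-series; mu = 5 gives A_5.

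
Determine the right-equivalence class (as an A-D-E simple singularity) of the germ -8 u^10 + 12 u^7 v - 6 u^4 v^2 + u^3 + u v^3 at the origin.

The Hessian of f at 0 is [[0, 0], [0, 0]] with rank 0, so corank 2. A Groebner basis of the Jacobian ideal J(f) in C{u,v} is {u^3, u*v^2, 3*u^2 + v^3}; counting standard monomials gives mu = 7. Corank 2; j^3 = u^3 is a perfect cube, so E-series; the 4-jet and mu = 7 give E_7.

E_7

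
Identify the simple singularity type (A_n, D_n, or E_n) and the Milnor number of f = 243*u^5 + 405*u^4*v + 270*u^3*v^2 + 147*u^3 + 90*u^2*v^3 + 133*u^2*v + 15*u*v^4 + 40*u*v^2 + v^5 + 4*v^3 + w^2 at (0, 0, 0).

Type D_6, Milnor number mu = 6.

The Hessian of f at 0 is [[0, 0, 0], [0, 0, 0], [0, 0, 2]] with rank 1, so corank 2. A Groebner basis of the Jacobian ideal J(f) in C{u,v,w} is {-16807*u*v/15 + v^4 - 4802*v^2/15, u*v^2 + 2*v^3/7, u^2 + 13*u*v/21 + 2*v^2/21, w}; counting standard monomials gives mu = 6. Corank 2; j^3 = (3*u + v)*(7*u + 2*v)^2 has shape L^2 M (L != M), so D-series; mu = 6 gives D_6.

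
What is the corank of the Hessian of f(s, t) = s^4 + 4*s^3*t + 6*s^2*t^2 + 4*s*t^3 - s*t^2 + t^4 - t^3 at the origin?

2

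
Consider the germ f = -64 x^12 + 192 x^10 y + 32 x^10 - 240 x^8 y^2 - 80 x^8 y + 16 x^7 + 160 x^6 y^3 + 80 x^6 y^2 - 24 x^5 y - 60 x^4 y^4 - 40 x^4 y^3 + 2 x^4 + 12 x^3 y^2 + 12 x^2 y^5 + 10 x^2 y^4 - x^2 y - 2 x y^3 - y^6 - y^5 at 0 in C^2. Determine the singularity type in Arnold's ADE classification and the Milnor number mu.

Type D_{7}, Milnor number mu = 7.

The Hessian of f at 0 is [[0, 0], [0, 0]] with rank 0, so corank 2. A Groebner basis of the Jacobian ideal J(f) in C{x,y} is {x^3, x^2*y + x^2/6 + x*y^2/6, x*y + y^3}; counting standard monomials gives mu = 7. Corank 2; j^3 = -x^2*y has shape L^2 M (L != M), so D-series; mu = 7 gives D_7.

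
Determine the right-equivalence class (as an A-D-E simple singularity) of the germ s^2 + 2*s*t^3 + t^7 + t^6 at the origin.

A6

The Hessian of f at 0 has rank 1. Corank 1: A-series; mu = 6 gives A_6.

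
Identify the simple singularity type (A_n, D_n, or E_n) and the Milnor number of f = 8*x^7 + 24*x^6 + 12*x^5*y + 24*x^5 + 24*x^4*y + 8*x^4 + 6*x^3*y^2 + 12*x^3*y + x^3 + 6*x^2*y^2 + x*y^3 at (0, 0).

The Hessian of f at 0 has rank 0. Corank 2; j^3 = x^3 is a perfect cube, so E-series; the 4-jet and mu = 7 give E_7.

Type E_{7}, Milnor number mu = 7.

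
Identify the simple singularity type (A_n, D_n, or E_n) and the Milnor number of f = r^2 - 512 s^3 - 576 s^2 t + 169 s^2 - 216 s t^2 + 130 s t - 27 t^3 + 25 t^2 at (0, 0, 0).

Type A_{2}, Milnor number mu = 2.

The Hessian of f at 0 has rank 2. Corank 1: A-series; mu = 2 gives A_2.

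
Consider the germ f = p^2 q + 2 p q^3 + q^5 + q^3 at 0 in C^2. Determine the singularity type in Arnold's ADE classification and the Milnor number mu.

Type D4, Milnor number mu = 4.

The Hessian of f at 0 is [[0, 0], [0, 0]] with rank 0, so corank 2. A Groebner basis of the Jacobian ideal J(f) in C{p,q} is {q^3, p^2 + 3*q^2, p*q}; counting standard monomials gives mu = 4. Corank 2; j^3 = q*(p^2 + q^2) splits into three distinct lines over C (the quadratic factor has nonzero discriminant), so D_4.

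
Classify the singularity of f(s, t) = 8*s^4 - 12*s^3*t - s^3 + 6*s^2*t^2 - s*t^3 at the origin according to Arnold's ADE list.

E_7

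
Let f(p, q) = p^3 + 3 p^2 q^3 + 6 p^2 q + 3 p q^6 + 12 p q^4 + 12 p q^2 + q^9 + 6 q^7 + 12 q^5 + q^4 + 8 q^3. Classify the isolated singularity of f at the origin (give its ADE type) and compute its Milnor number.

Type E_6, Milnor number mu = 6.

The Hessian of f at 0 is [[0, 0], [0, 0]] with rank 0, so corank 2. A Groebner basis of the Jacobian ideal J(f) in C{p,q} is {q^3, p^2 + 4*p*q + 4*q^2}; counting standard monomials gives mu = 6. Corank 2; j^3 = (p + 2*q)^3 is a perfect cube, so E-series; the 4-jet and mu = 6 give E_6.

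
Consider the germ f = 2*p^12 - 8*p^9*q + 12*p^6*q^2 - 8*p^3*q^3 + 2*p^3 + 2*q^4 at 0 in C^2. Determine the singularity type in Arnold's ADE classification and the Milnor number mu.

The Hessian of f at 0 is [[0, 0], [0, 0]] with rank 0, so corank 2. A Groebner basis of the Jacobian ideal J(f) in C{p,q} is {q^3, p^2}; counting standard monomials gives mu = 6. Corank 2; j^3 = 2*p^3 is a perfect cube, so E-series; the 4-jet and mu = 6 give E_6.

Type E_{6}, Milnor number mu = 6.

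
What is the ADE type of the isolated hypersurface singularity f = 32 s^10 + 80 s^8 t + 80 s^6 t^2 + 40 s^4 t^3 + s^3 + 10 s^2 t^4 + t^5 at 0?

E_8

The Hessian of f at 0 has rank 0. Corank 2; j^3 = s^3 is a perfect cube, so E-series; the 5-jet and mu = 8 give E_8.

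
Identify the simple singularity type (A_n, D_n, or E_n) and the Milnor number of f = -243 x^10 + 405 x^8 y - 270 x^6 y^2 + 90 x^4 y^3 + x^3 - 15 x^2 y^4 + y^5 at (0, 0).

Type E_8, Milnor number mu = 8.

The Hessian of f at 0 is [[0, 0], [0, 0]] with rank 0, so corank 2. A Groebner basis of the Jacobian ideal J(f) in C{x,y} is {y^4, x^2}; counting standard monomials gives mu = 8. Corank 2; j^3 = x^3 is a perfect cube, so E-series; the 5-jet and mu = 8 give E_8.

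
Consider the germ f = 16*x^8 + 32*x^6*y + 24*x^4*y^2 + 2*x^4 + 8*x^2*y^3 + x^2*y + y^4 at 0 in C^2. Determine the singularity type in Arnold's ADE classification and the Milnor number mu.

The Hessian of f at 0 is [[0, 0], [0, 0]] with rank 0, so corank 2. A Groebner basis of the Jacobian ideal J(f) in C{x,y} is {x^3, x^2/4 + y^3, x*y}; counting standard monomials gives mu = 5. Corank 2; j^3 = x^2*y has shape L^2 M (L != M), so D-series; mu = 5 gives D_5.

Type D_5, Milnor number mu = 5.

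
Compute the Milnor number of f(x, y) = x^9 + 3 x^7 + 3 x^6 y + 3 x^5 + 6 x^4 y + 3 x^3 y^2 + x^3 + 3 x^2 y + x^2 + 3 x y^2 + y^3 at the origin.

2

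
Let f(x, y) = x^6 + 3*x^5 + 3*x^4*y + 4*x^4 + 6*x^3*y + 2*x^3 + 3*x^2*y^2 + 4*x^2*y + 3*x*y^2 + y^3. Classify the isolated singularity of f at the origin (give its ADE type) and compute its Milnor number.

Type D_4, Milnor number mu = 4.

The Hessian of f at 0 has rank 0. Corank 2; j^3 = (x + y)*(2*x^2 + 2*x*y + y^2) splits into three distinct lines over C (the quadratic factor has nonzero discriminant), so D_4.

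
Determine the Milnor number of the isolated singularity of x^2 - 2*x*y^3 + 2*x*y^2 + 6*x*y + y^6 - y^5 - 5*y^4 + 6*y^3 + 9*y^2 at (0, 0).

4

The Hessian of f at 0 is [[2, 6], [6, 18]] with rank 1, so corank 1. A Groebner basis of the Jacobian ideal J(f) in C{x,y} is {-x + y^3 - y^2 - 3*y, x^2 - 6*x - 15*y^2 - 18*y, x*y + x + 4*y^2 + 3*y}; counting standard monomials gives mu = 4. Corank 1: A-series; mu = 4 gives A_4.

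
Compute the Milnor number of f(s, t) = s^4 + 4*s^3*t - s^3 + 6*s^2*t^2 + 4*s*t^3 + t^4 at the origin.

6

The Hessian of f at 0 has rank 0. Corank 2; j^3 = -s^3 is a perfect cube, so E-series; the 4-jet and mu = 6 give E_6.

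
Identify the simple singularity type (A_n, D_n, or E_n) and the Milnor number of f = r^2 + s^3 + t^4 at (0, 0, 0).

Type E_{6}, Milnor number mu = 6.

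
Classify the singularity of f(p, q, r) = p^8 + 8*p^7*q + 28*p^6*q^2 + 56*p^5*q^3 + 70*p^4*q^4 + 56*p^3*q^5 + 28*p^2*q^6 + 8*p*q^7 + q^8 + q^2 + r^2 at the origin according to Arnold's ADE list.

A_{7}

The Hessian of f at 0 has rank 2. Corank 1: A-series; mu = 7 gives A_7.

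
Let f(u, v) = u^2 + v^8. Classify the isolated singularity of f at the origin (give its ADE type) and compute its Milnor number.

The Hessian of f at 0 has rank 1. Corank 1: A-series; mu = 7 gives A_7.

Type A7, Milnor number mu = 7.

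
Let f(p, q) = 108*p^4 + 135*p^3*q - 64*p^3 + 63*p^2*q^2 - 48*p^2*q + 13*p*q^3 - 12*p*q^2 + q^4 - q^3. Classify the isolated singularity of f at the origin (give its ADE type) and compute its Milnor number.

Type E_7, Milnor number mu = 7.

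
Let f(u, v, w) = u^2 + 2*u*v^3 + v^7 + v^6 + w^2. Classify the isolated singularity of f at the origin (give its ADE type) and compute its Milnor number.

Type A_{6}, Milnor number mu = 6.

The Hessian of f at 0 has rank 2. Corank 1: A-series; mu = 6 gives A_6.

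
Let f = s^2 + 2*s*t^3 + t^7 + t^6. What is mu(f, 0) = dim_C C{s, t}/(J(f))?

The Hessian of f at 0 has rank 1. Corank 1: A-series; mu = 6 gives A_6.

6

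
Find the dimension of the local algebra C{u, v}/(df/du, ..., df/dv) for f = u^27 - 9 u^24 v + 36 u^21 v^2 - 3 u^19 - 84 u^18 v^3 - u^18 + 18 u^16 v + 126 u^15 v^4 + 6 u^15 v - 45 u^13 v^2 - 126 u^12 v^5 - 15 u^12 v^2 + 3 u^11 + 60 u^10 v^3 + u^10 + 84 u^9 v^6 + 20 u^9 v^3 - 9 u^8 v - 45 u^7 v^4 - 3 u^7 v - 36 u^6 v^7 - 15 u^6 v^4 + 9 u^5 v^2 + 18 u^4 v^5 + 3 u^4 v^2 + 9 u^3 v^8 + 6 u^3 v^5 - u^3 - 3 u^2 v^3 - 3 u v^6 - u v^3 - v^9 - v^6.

7

The Hessian of f at 0 has rank 0. Corank 2; j^3 = -u^3 is a perfect cube, so E-series; the 4-jet and mu = 7 give E_7.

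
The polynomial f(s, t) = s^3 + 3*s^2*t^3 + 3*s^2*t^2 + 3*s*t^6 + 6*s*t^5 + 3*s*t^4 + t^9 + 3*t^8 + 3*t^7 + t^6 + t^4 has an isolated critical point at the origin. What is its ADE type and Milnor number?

The Hessian of f at 0 has rank 0. Corank 2; j^3 = s^3 is a perfect cube, so E-series; the 4-jet and mu = 6 give E_6.

Type E6, Milnor number mu = 6.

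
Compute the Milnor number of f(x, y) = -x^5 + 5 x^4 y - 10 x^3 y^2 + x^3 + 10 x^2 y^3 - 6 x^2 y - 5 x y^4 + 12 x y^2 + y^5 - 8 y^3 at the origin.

8

The Hessian of f at 0 has rank 0. Corank 2; j^3 = (x - 2*y)^3 is a perfect cube, so E-series; the 5-jet and mu = 8 give E_8.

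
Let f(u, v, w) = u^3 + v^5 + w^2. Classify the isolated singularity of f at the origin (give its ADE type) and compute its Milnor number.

The Hessian of f at 0 has rank 1. Corank 2; j^3 = u^3 is a perfect cube, so E-series; the 5-jet and mu = 8 give E_8.

Type E8, Milnor number mu = 8.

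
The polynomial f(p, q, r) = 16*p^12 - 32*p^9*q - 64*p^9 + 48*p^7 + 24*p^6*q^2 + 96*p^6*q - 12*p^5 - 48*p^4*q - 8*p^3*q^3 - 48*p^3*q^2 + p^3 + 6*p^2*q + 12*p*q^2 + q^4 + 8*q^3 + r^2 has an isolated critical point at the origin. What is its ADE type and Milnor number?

The Hessian of f at 0 has rank 1. Corank 2; j^3 = (p + 2*q)^3 is a perfect cube, so E-series; the 4-jet and mu = 6 give E_6.

Type E_6, Milnor number mu = 6.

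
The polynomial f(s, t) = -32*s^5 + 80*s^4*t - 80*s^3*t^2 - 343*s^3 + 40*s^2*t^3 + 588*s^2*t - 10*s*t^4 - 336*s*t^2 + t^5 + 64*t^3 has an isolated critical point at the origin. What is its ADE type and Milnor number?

Type E_8, Milnor number mu = 8.

The Hessian of f at 0 has rank 0. Corank 2; j^3 = -(7*s - 4*t)^3 is a perfect cube, so E-series; the 5-jet and mu = 8 give E_8.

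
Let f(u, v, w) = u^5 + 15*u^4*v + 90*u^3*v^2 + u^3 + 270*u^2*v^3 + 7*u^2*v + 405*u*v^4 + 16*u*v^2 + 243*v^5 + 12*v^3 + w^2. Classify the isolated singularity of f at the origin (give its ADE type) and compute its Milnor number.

Type D_6, Milnor number mu = 6.

The Hessian of f at 0 has rank 1. Corank 2; j^3 = (u + 2*v)^2*(u + 3*v) has shape L^2 M (L != M), so D-series; mu = 6 gives D_6.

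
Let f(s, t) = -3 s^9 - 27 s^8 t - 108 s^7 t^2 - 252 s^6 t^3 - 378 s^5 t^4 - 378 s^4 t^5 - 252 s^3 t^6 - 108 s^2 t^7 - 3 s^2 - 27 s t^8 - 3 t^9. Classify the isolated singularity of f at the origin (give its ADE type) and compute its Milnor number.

Type A_8, Milnor number mu = 8.

The Hessian of f at 0 has rank 1. Corank 1: A-series; mu = 8 gives A_8.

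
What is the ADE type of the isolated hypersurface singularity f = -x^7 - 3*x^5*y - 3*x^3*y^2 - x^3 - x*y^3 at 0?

The Hessian of f at 0 has rank 0. Corank 2; j^3 = -x^3 is a perfect cube, so E-series; the 4-jet and mu = 7 give E_7.

E_{7}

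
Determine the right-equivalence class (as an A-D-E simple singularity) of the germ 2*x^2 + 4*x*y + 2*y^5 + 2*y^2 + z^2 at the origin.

A_{4}

The Hessian of f at 0 has rank 2. Corank 1: A-series; mu = 4 gives A_4.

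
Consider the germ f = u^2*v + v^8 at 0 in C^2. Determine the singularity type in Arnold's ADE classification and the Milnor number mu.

Type D9, Milnor number mu = 9.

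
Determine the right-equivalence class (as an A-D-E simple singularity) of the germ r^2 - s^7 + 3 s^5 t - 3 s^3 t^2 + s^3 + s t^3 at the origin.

E_{7}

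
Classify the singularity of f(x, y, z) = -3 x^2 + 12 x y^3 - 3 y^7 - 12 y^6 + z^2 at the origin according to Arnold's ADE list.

The Hessian of f at 0 is [[-6, 0, 0], [0, 0, 0], [0, 0, 2]] with rank 2, so corank 1. A Groebner basis of the Jacobian ideal J(f) in C{x,y,z} is {-x/2 + y^3, x^2, z}; counting standard monomials gives mu = 6. Corank 1: A-series; mu = 6 gives A_6.

A_6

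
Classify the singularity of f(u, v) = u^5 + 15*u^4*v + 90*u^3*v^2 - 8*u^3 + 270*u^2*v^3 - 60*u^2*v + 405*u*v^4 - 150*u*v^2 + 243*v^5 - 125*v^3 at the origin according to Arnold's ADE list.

The Hessian of f at 0 has rank 0. Corank 2; j^3 = -(2*u + 5*v)^3 is a perfect cube, so E-series; the 5-jet and mu = 8 give E_8.

E8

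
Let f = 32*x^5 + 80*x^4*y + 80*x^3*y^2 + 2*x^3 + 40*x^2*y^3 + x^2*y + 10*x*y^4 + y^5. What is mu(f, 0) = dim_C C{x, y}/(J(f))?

The Hessian of f at 0 is [[0, 0], [0, 0]] with rank 0, so corank 2. A Groebner basis of the Jacobian ideal J(f) in C{x,y} is {-x*y/10 + y^4, x*y^2, x^2 + x*y/2}; counting standard monomials gives mu = 6. Corank 2; j^3 = x^2*(2*x + y) has shape L^2 M (L != M), so D-series; mu = 6 gives D_6.

6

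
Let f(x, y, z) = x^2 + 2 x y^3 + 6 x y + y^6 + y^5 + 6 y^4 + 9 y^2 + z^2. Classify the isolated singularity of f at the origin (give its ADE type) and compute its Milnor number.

The Hessian of f at 0 has rank 2. Corank 1: A-series; mu = 4 gives A_4.

Type A_4, Milnor number mu = 4.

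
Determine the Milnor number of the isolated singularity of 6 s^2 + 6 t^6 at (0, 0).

The Hessian of f at 0 has rank 1. Corank 1: A-series; mu = 5 gives A_5.

5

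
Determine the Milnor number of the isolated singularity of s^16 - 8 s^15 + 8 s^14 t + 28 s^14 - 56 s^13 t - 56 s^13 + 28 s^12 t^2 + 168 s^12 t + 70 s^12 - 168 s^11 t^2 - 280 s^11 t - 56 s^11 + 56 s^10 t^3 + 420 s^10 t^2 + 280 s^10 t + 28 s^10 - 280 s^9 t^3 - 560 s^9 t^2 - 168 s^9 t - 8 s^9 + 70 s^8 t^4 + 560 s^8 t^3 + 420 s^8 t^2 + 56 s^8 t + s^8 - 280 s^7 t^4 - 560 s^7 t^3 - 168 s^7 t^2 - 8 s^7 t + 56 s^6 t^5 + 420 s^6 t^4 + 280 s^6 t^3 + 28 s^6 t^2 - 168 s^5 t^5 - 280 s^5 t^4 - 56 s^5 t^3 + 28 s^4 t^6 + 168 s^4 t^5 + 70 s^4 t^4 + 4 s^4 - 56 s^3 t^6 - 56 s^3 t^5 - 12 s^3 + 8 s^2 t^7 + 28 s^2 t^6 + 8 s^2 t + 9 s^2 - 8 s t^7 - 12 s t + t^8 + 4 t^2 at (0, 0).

The Hessian of f at 0 is [[18, -12], [-12, 8]] with rank 1, so corank 1. A Groebner basis of the Jacobian ideal J(f) in C{s,t} is {s*t^3 - 27*s*t^2/2 + 405*s*t/16 - 729*s/64 + 9*t^3/2 - 27*t^2/2 + 243*t/32, -189*s*t^2/4 + 1701*s*t/16 - 6561*s/128 + t^4 + 27*t^3/2 - 891*t^2/16 + 2187*t/64, s^2 - 3*s/2 + t}; counting standard monomials gives mu = 7. Corank 1: A-series; mu = 7 gives A_7.

7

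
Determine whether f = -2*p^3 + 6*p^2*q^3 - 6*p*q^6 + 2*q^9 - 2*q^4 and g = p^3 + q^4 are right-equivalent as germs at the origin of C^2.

Yes.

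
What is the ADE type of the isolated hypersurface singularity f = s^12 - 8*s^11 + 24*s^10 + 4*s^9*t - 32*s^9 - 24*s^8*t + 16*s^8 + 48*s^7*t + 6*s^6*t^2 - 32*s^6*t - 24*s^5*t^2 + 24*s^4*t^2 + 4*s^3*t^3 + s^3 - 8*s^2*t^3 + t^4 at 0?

E6

The Hessian of f at 0 has rank 0. Corank 2; j^3 = s^3 is a perfect cube, so E-series; the 4-jet and mu = 6 give E_6.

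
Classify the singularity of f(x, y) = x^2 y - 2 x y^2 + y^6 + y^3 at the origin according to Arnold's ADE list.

D_{7}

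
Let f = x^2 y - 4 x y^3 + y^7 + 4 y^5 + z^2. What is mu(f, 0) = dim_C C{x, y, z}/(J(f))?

8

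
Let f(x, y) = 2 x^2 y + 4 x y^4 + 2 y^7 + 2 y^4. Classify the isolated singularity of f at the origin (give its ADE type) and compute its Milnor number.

Type D5, Milnor number mu = 5.

The Hessian of f at 0 is [[0, 0], [0, 0]] with rank 0, so corank 2. A Groebner basis of the Jacobian ideal J(f) in C{x,y} is {x^3, x^2/4 + y^3, x*y}; counting standard monomials gives mu = 5. Corank 2; j^3 = 2*x^2*y has shape L^2 M (L != M), so D-series; mu = 5 gives D_5.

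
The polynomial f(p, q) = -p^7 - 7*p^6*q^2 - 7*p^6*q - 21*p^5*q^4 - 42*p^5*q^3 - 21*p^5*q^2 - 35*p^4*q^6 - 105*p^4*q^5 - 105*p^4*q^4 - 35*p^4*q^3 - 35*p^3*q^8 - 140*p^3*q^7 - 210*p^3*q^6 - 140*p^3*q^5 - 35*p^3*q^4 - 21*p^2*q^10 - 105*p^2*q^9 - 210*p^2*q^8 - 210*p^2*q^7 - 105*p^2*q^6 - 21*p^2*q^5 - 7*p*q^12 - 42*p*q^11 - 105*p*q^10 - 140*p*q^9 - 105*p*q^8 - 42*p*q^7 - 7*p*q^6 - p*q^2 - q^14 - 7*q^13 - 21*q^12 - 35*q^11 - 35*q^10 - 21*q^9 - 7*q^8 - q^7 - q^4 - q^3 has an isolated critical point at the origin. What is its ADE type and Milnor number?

The Hessian of f at 0 has rank 0. Corank 2; j^3 = -q^2*(p + q) has shape L^2 M (L != M), so D-series; mu = 8 gives D_8.

Type D8, Milnor number mu = 8.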